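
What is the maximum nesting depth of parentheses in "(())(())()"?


Input: "(())(())()"
Tracking depth:
  Position 0 '(': depth becomes 1
  Position 1 '(': depth becomes 2
  Position 2 ')': depth becomes 1
  Position 3 ')': depth becomes 0
  Position 4 '(': depth becomes 1
  Position 5 '(': depth becomes 2
  Position 6 ')': depth becomes 1
  Position 7 ')': depth becomes 0
  Position 8 '(': depth becomes 1
  Position 9 ')': depth becomes 0
Maximum depth reached: 2

2


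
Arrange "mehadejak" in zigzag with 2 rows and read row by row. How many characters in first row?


Zigzag "mehadejak" into 2 rows:
Placing characters:
  'm' => row 0
  'e' => row 1
  'h' => row 0
  'a' => row 1
  'd' => row 0
  'e' => row 1
  'j' => row 0
  'a' => row 1
  'k' => row 0
Rows:
  Row 0: "mhdjk"
  Row 1: "eaea"
First row length: 5

5


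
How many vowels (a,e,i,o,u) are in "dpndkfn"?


Input: dpndkfn
Checking each character:
  'd' at position 0: consonant
  'p' at position 1: consonant
  'n' at position 2: consonant
  'd' at position 3: consonant
  'k' at position 4: consonant
  'f' at position 5: consonant
  'n' at position 6: consonant
Total vowels: 0

0


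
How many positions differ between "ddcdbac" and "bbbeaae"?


Comparing "ddcdbac" and "bbbeaae" position by position:
  Position 0: 'd' vs 'b' => DIFFER
  Position 1: 'd' vs 'b' => DIFFER
  Position 2: 'c' vs 'b' => DIFFER
  Position 3: 'd' vs 'e' => DIFFER
  Position 4: 'b' vs 'a' => DIFFER
  Position 5: 'a' vs 'a' => same
  Position 6: 'c' vs 'e' => DIFFER
Positions that differ: 6

6


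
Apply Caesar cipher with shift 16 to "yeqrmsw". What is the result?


Caesar cipher: shift "yeqrmsw" by 16
  'y' (pos 24) + 16 = pos 14 = 'o'
  'e' (pos 4) + 16 = pos 20 = 'u'
  'q' (pos 16) + 16 = pos 6 = 'g'
  'r' (pos 17) + 16 = pos 7 = 'h'
  'm' (pos 12) + 16 = pos 2 = 'c'
  's' (pos 18) + 16 = pos 8 = 'i'
  'w' (pos 22) + 16 = pos 12 = 'm'
Result: oughcim

oughcim


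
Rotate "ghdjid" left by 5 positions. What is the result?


Input: "ghdjid", rotate left by 5
First 5 characters: "ghdji"
Remaining characters: "d"
Concatenate remaining + first: "d" + "ghdji" = "dghdji"

dghdji


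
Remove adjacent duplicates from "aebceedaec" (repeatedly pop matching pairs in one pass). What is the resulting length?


Input: aebceedaec
Stack-based adjacent duplicate removal:
  Read 'a': push. Stack: a
  Read 'e': push. Stack: ae
  Read 'b': push. Stack: aeb
  Read 'c': push. Stack: aebc
  Read 'e': push. Stack: aebce
  Read 'e': matches stack top 'e' => pop. Stack: aebc
  Read 'd': push. Stack: aebcd
  Read 'a': push. Stack: aebcda
  Read 'e': push. Stack: aebcdae
  Read 'c': push. Stack: aebcdaec
Final stack: "aebcdaec" (length 8)

8


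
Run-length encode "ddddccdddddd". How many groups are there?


Input: ddddccdddddd
Scanning for consecutive runs:
  Group 1: 'd' x 4 (positions 0-3)
  Group 2: 'c' x 2 (positions 4-5)
  Group 3: 'd' x 6 (positions 6-11)
Total groups: 3

3


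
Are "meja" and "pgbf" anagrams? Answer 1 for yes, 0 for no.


Strings: "meja", "pgbf"
Sorted first:  aejm
Sorted second: bfgp
Differ at position 0: 'a' vs 'b' => not anagrams

0


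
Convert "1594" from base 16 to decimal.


Input: "1594" in base 16
Positional expansion:
  Digit '1' (value 1) x 16^3 = 4096
  Digit '5' (value 5) x 16^2 = 1280
  Digit '9' (value 9) x 16^1 = 144
  Digit '4' (value 4) x 16^0 = 4
Sum = 5524

5524


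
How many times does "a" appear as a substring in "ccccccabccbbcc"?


Searching for "a" in "ccccccabccbbcc"
Scanning each position:
  Position 0: "c" => no
  Position 1: "c" => no
  Position 2: "c" => no
  Position 3: "c" => no
  Position 4: "c" => no
  Position 5: "c" => no
  Position 6: "a" => MATCH
  Position 7: "b" => no
  Position 8: "c" => no
  Position 9: "c" => no
  Position 10: "b" => no
  Position 11: "b" => no
  Position 12: "c" => no
  Position 13: "c" => no
Total occurrences: 1

1


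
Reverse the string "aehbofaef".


Input: aehbofaef
Reading characters right to left:
  Position 8: 'f'
  Position 7: 'e'
  Position 6: 'a'
  Position 5: 'f'
  Position 4: 'o'
  Position 3: 'b'
  Position 2: 'h'
  Position 1: 'e'
  Position 0: 'a'
Reversed: feafobhea

feafobhea


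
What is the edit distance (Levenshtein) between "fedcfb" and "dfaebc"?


Computing edit distance: "fedcfb" -> "dfaebc"
DP table:
           d    f    a    e    b    c
      0    1    2    3    4    5    6
  f   1    1    1    2    3    4    5
  e   2    2    2    2    2    3    4
  d   3    2    3    3    3    3    4
  c   4    3    3    4    4    4    3
  f   5    4    3    4    5    5    4
  b   6    5    4    4    5    5    5
Edit distance = dp[6][6] = 5

5


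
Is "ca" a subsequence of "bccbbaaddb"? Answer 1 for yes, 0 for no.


Check if "ca" is a subsequence of "bccbbaaddb"
Greedy scan:
  Position 0 ('b'): no match needed
  Position 1 ('c'): matches sub[0] = 'c'
  Position 2 ('c'): no match needed
  Position 3 ('b'): no match needed
  Position 4 ('b'): no match needed
  Position 5 ('a'): matches sub[1] = 'a'
  Position 6 ('a'): no match needed
  Position 7 ('d'): no match needed
  Position 8 ('d'): no match needed
  Position 9 ('b'): no match needed
All 2 characters matched => is a subsequence

1


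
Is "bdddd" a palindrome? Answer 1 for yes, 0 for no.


Input: bdddd
Reversed: ddddb
  Compare pos 0 ('b') with pos 4 ('d'): MISMATCH
  Compare pos 1 ('d') with pos 3 ('d'): match
Result: not a palindrome

0


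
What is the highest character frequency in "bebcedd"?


Input: bebcedd
Character counts:
  'b': 2
  'c': 1
  'd': 2
  'e': 2
Maximum frequency: 2

2


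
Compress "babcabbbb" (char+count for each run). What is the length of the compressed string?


Input: babcabbbb
Runs:
  'b' x 1 => "b1"
  'a' x 1 => "a1"
  'b' x 1 => "b1"
  'c' x 1 => "c1"
  'a' x 1 => "a1"
  'b' x 4 => "b4"
Compressed: "b1a1b1c1a1b4"
Compressed length: 12

12


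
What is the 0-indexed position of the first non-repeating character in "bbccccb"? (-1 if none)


Input: bbccccb
Character frequencies:
  'b': 3
  'c': 4
Scanning left to right for freq == 1:
  Position 0 ('b'): freq=3, skip
  Position 1 ('b'): freq=3, skip
  Position 2 ('c'): freq=4, skip
  Position 3 ('c'): freq=4, skip
  Position 4 ('c'): freq=4, skip
  Position 5 ('c'): freq=4, skip
  Position 6 ('b'): freq=3, skip
  No unique character found => answer = -1

-1


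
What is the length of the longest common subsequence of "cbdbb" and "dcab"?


LCS of "cbdbb" and "dcab"
DP table:
           d    c    a    b
      0    0    0    0    0
  c   0    0    1    1    1
  b   0    0    1    1    2
  d   0    1    1    1    2
  b   0    1    1    1    2
  b   0    1    1    1    2
LCS length = dp[5][4] = 2

2


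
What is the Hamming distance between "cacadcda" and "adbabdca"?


Comparing "cacadcda" and "adbabdca" position by position:
  Position 0: 'c' vs 'a' => differ
  Position 1: 'a' vs 'd' => differ
  Position 2: 'c' vs 'b' => differ
  Position 3: 'a' vs 'a' => same
  Position 4: 'd' vs 'b' => differ
  Position 5: 'c' vs 'd' => differ
  Position 6: 'd' vs 'c' => differ
  Position 7: 'a' vs 'a' => same
Total differences (Hamming distance): 6

6


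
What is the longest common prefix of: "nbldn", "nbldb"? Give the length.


Words: nbldn, nbldb
  Position 0: all 'n' => match
  Position 1: all 'b' => match
  Position 2: all 'l' => match
  Position 3: all 'd' => match
  Position 4: ('n', 'b') => mismatch, stop
LCP = "nbld" (length 4)

4


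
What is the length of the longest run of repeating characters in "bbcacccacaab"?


Input: "bbcacccacaab"
Scanning for longest run:
  Position 1 ('b'): continues run of 'b', length=2
  Position 2 ('c'): new char, reset run to 1
  Position 3 ('a'): new char, reset run to 1
  Position 4 ('c'): new char, reset run to 1
  Position 5 ('c'): continues run of 'c', length=2
  Position 6 ('c'): continues run of 'c', length=3
  Position 7 ('a'): new char, reset run to 1
  Position 8 ('c'): new char, reset run to 1
  Position 9 ('a'): new char, reset run to 1
  Position 10 ('a'): continues run of 'a', length=2
  Position 11 ('b'): new char, reset run to 1
Longest run: 'c' with length 3

3


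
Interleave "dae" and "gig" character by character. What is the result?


Interleaving "dae" and "gig":
  Position 0: 'd' from first, 'g' from second => "dg"
  Position 1: 'a' from first, 'i' from second => "ai"
  Position 2: 'e' from first, 'g' from second => "eg"
Result: dgaieg

dgaieg


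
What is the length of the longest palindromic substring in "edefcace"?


Input: "edefcace"
Checking substrings for palindromes:
  [0:3] "ede" (len 3) => palindrome
  [4:7] "cac" (len 3) => palindrome
Longest palindromic substring: "ede" with length 3

3


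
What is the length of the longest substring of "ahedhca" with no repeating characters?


Input: "ahedhca"
Sliding window (track last position of each char):
  Position 0 ('a'): window [0,0] length 1 -- new best
  Position 1 ('h'): window [0,1] length 2 -- new best
  Position 2 ('e'): window [0,2] length 3 -- new best
  Position 3 ('d'): window [0,3] length 4 -- new best
  Position 4 ('h'): repeat (last at 1), move window start to 2
  Position 4 ('h'): window [2,4] length 3
  Position 5 ('c'): window [2,5] length 4
  Position 6 ('a'): window [2,6] length 5 -- new best
Longest substring with no repeats: "edhca" with length 5

5


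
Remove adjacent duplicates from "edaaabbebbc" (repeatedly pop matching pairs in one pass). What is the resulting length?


Input: edaaabbebbc
Stack-based adjacent duplicate removal:
  Read 'e': push. Stack: e
  Read 'd': push. Stack: ed
  Read 'a': push. Stack: eda
  Read 'a': matches stack top 'a' => pop. Stack: ed
  Read 'a': push. Stack: eda
  Read 'b': push. Stack: edab
  Read 'b': matches stack top 'b' => pop. Stack: eda
  Read 'e': push. Stack: edae
  Read 'b': push. Stack: edaeb
  Read 'b': matches stack top 'b' => pop. Stack: edae
  Read 'c': push. Stack: edaec
Final stack: "edaec" (length 5)

5


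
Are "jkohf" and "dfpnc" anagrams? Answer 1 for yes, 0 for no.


Strings: "jkohf", "dfpnc"
Sorted first:  fhjko
Sorted second: cdfnp
Differ at position 0: 'f' vs 'c' => not anagrams

0


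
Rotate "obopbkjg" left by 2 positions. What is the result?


Input: "obopbkjg", rotate left by 2
First 2 characters: "ob"
Remaining characters: "opbkjg"
Concatenate remaining + first: "opbkjg" + "ob" = "opbkjgob"

opbkjgob


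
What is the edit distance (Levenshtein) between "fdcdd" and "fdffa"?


Computing edit distance: "fdcdd" -> "fdffa"
DP table:
           f    d    f    f    a
      0    1    2    3    4    5
  f   1    0    1    2    3    4
  d   2    1    0    1    2    3
  c   3    2    1    1    2    3
  d   4    3    2    2    2    3
  d   5    4    3    3    3    3
Edit distance = dp[5][5] = 3

3


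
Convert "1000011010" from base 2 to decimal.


Input: "1000011010" in base 2
Positional expansion:
  Digit '1' (value 1) x 2^9 = 512
  Digit '0' (value 0) x 2^8 = 0
  Digit '0' (value 0) x 2^7 = 0
  Digit '0' (value 0) x 2^6 = 0
  Digit '0' (value 0) x 2^5 = 0
  Digit '1' (value 1) x 2^4 = 16
  Digit '1' (value 1) x 2^3 = 8
  Digit '0' (value 0) x 2^2 = 0
  Digit '1' (value 1) x 2^1 = 2
  Digit '0' (value 0) x 2^0 = 0
Sum = 538

538


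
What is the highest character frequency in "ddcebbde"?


Input: ddcebbde
Character counts:
  'b': 2
  'c': 1
  'd': 3
  'e': 2
Maximum frequency: 3

3


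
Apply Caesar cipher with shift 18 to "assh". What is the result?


Caesar cipher: shift "assh" by 18
  'a' (pos 0) + 18 = pos 18 = 's'
  's' (pos 18) + 18 = pos 10 = 'k'
  's' (pos 18) + 18 = pos 10 = 'k'
  'h' (pos 7) + 18 = pos 25 = 'z'
Result: skkz

skkz


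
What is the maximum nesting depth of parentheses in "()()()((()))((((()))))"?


Input: "()()()((()))((((()))))"
Tracking depth:
  Position 0 '(': depth becomes 1
  Position 1 ')': depth becomes 0
  Position 2 '(': depth becomes 1
  Position 3 ')': depth becomes 0
  Position 4 '(': depth becomes 1
  Position 5 ')': depth becomes 0
  Position 6 '(': depth becomes 1
  Position 7 '(': depth becomes 2
  Position 8 '(': depth becomes 3
  Position 9 ')': depth becomes 2
  Position 10 ')': depth becomes 1
  Position 11 ')': depth becomes 0
  Position 12 '(': depth becomes 1
  Position 13 '(': depth becomes 2
  Position 14 '(': depth becomes 3
  Position 15 '(': depth becomes 4
  Position 16 '(': depth becomes 5
  Position 17 ')': depth becomes 4
  Position 18 ')': depth becomes 3
  Position 19 ')': depth becomes 2
  Position 20 ')': depth becomes 1
  Position 21 ')': depth becomes 0
Maximum depth reached: 5

5


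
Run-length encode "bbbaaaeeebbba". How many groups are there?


Input: bbbaaaeeebbba
Scanning for consecutive runs:
  Group 1: 'b' x 3 (positions 0-2)
  Group 2: 'a' x 3 (positions 3-5)
  Group 3: 'e' x 3 (positions 6-8)
  Group 4: 'b' x 3 (positions 9-11)
  Group 5: 'a' x 1 (positions 12-12)
Total groups: 5

5


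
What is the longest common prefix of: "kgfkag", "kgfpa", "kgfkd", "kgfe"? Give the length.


Words: kgfkag, kgfpa, kgfkd, kgfe
  Position 0: all 'k' => match
  Position 1: all 'g' => match
  Position 2: all 'f' => match
  Position 3: ('k', 'p', 'k', 'e') => mismatch, stop
LCP = "kgf" (length 3)

3


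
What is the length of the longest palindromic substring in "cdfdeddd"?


Input: "cdfdeddd"
Checking substrings for palindromes:
  [1:4] "dfd" (len 3) => palindrome
  [3:6] "ded" (len 3) => palindrome
  [5:8] "ddd" (len 3) => palindrome
  [5:7] "dd" (len 2) => palindrome
  [6:8] "dd" (len 2) => palindrome
Longest palindromic substring: "dfd" with length 3

3


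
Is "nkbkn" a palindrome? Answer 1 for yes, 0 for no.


Input: nkbkn
Reversed: nkbkn
  Compare pos 0 ('n') with pos 4 ('n'): match
  Compare pos 1 ('k') with pos 3 ('k'): match
Result: palindrome

1


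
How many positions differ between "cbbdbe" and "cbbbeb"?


Comparing "cbbdbe" and "cbbbeb" position by position:
  Position 0: 'c' vs 'c' => same
  Position 1: 'b' vs 'b' => same
  Position 2: 'b' vs 'b' => same
  Position 3: 'd' vs 'b' => DIFFER
  Position 4: 'b' vs 'e' => DIFFER
  Position 5: 'e' vs 'b' => DIFFER
Positions that differ: 3

3


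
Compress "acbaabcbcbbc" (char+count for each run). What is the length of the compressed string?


Input: acbaabcbcbbc
Runs:
  'a' x 1 => "a1"
  'c' x 1 => "c1"
  'b' x 1 => "b1"
  'a' x 2 => "a2"
  'b' x 1 => "b1"
  'c' x 1 => "c1"
  'b' x 1 => "b1"
  'c' x 1 => "c1"
  'b' x 2 => "b2"
  'c' x 1 => "c1"
Compressed: "a1c1b1a2b1c1b1c1b2c1"
Compressed length: 20

20


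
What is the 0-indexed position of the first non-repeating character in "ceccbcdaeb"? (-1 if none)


Input: ceccbcdaeb
Character frequencies:
  'a': 1
  'b': 2
  'c': 4
  'd': 1
  'e': 2
Scanning left to right for freq == 1:
  Position 0 ('c'): freq=4, skip
  Position 1 ('e'): freq=2, skip
  Position 2 ('c'): freq=4, skip
  Position 3 ('c'): freq=4, skip
  Position 4 ('b'): freq=2, skip
  Position 5 ('c'): freq=4, skip
  Position 6 ('d'): unique! => answer = 6

6


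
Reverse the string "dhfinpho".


Input: dhfinpho
Reading characters right to left:
  Position 7: 'o'
  Position 6: 'h'
  Position 5: 'p'
  Position 4: 'n'
  Position 3: 'i'
  Position 2: 'f'
  Position 1: 'h'
  Position 0: 'd'
Reversed: ohpnifhd

ohpnifhd


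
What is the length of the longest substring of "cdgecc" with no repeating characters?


Input: "cdgecc"
Sliding window (track last position of each char):
  Position 0 ('c'): window [0,0] length 1 -- new best
  Position 1 ('d'): window [0,1] length 2 -- new best
  Position 2 ('g'): window [0,2] length 3 -- new best
  Position 3 ('e'): window [0,3] length 4 -- new best
  Position 4 ('c'): repeat (last at 0), move window start to 1
  Position 4 ('c'): window [1,4] length 4
  Position 5 ('c'): repeat (last at 4), move window start to 5
  Position 5 ('c'): window [5,5] length 1
Longest substring with no repeats: "cdge" with length 4

4


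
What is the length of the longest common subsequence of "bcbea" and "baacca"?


LCS of "bcbea" and "baacca"
DP table:
           b    a    a    c    c    a
      0    0    0    0    0    0    0
  b   0    1    1    1    1    1    1
  c   0    1    1    1    2    2    2
  b   0    1    1    1    2    2    2
  e   0    1    1    1    2    2    2
  a   0    1    2    2    2    2    3
LCS length = dp[5][6] = 3

3


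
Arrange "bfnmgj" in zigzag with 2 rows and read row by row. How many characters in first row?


Zigzag "bfnmgj" into 2 rows:
Placing characters:
  'b' => row 0
  'f' => row 1
  'n' => row 0
  'm' => row 1
  'g' => row 0
  'j' => row 1
Rows:
  Row 0: "bng"
  Row 1: "fmj"
First row length: 3

3


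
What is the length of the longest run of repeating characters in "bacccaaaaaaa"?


Input: "bacccaaaaaaa"
Scanning for longest run:
  Position 1 ('a'): new char, reset run to 1
  Position 2 ('c'): new char, reset run to 1
  Position 3 ('c'): continues run of 'c', length=2
  Position 4 ('c'): continues run of 'c', length=3
  Position 5 ('a'): new char, reset run to 1
  Position 6 ('a'): continues run of 'a', length=2
  Position 7 ('a'): continues run of 'a', length=3
  Position 8 ('a'): continues run of 'a', length=4
  Position 9 ('a'): continues run of 'a', length=5
  Position 10 ('a'): continues run of 'a', length=6
  Position 11 ('a'): continues run of 'a', length=7
Longest run: 'a' with length 7

7


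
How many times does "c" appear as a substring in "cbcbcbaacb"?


Searching for "c" in "cbcbcbaacb"
Scanning each position:
  Position 0: "c" => MATCH
  Position 1: "b" => no
  Position 2: "c" => MATCH
  Position 3: "b" => no
  Position 4: "c" => MATCH
  Position 5: "b" => no
  Position 6: "a" => no
  Position 7: "a" => no
  Position 8: "c" => MATCH
  Position 9: "b" => no
Total occurrences: 4

4


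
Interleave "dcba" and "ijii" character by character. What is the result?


Interleaving "dcba" and "ijii":
  Position 0: 'd' from first, 'i' from second => "di"
  Position 1: 'c' from first, 'j' from second => "cj"
  Position 2: 'b' from first, 'i' from second => "bi"
  Position 3: 'a' from first, 'i' from second => "ai"
Result: dicjbiai

dicjbiai


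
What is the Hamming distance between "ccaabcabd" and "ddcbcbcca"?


Comparing "ccaabcabd" and "ddcbcbcca" position by position:
  Position 0: 'c' vs 'd' => differ
  Position 1: 'c' vs 'd' => differ
  Position 2: 'a' vs 'c' => differ
  Position 3: 'a' vs 'b' => differ
  Position 4: 'b' vs 'c' => differ
  Position 5: 'c' vs 'b' => differ
  Position 6: 'a' vs 'c' => differ
  Position 7: 'b' vs 'c' => differ
  Position 8: 'd' vs 'a' => differ
Total differences (Hamming distance): 9

9


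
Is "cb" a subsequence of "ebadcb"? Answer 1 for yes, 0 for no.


Check if "cb" is a subsequence of "ebadcb"
Greedy scan:
  Position 0 ('e'): no match needed
  Position 1 ('b'): no match needed
  Position 2 ('a'): no match needed
  Position 3 ('d'): no match needed
  Position 4 ('c'): matches sub[0] = 'c'
  Position 5 ('b'): matches sub[1] = 'b'
All 2 characters matched => is a subsequence

1


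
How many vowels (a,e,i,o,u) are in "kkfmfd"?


Input: kkfmfd
Checking each character:
  'k' at position 0: consonant
  'k' at position 1: consonant
  'f' at position 2: consonant
  'm' at position 3: consonant
  'f' at position 4: consonant
  'd' at position 5: consonant
Total vowels: 0

0


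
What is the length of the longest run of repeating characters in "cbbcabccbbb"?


Input: "cbbcabccbbb"
Scanning for longest run:
  Position 1 ('b'): new char, reset run to 1
  Position 2 ('b'): continues run of 'b', length=2
  Position 3 ('c'): new char, reset run to 1
  Position 4 ('a'): new char, reset run to 1
  Position 5 ('b'): new char, reset run to 1
  Position 6 ('c'): new char, reset run to 1
  Position 7 ('c'): continues run of 'c', length=2
  Position 8 ('b'): new char, reset run to 1
  Position 9 ('b'): continues run of 'b', length=2
  Position 10 ('b'): continues run of 'b', length=3
Longest run: 'b' with length 3

3


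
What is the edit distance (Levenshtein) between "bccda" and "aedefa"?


Computing edit distance: "bccda" -> "aedefa"
DP table:
           a    e    d    e    f    a
      0    1    2    3    4    5    6
  b   1    1    2    3    4    5    6
  c   2    2    2    3    4    5    6
  c   3    3    3    3    4    5    6
  d   4    4    4    3    4    5    6
  a   5    4    5    4    4    5    5
Edit distance = dp[5][6] = 5

5


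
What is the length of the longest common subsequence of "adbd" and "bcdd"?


LCS of "adbd" and "bcdd"
DP table:
           b    c    d    d
      0    0    0    0    0
  a   0    0    0    0    0
  d   0    0    0    1    1
  b   0    1    1    1    1
  d   0    1    1    2    2
LCS length = dp[4][4] = 2

2


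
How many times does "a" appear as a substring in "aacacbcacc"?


Searching for "a" in "aacacbcacc"
Scanning each position:
  Position 0: "a" => MATCH
  Position 1: "a" => MATCH
  Position 2: "c" => no
  Position 3: "a" => MATCH
  Position 4: "c" => no
  Position 5: "b" => no
  Position 6: "c" => no
  Position 7: "a" => MATCH
  Position 8: "c" => no
  Position 9: "c" => no
Total occurrences: 4

4


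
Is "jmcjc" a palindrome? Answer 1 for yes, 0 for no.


Input: jmcjc
Reversed: cjcmj
  Compare pos 0 ('j') with pos 4 ('c'): MISMATCH
  Compare pos 1 ('m') with pos 3 ('j'): MISMATCH
Result: not a palindrome

0


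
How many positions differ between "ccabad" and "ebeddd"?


Comparing "ccabad" and "ebeddd" position by position:
  Position 0: 'c' vs 'e' => DIFFER
  Position 1: 'c' vs 'b' => DIFFER
  Position 2: 'a' vs 'e' => DIFFER
  Position 3: 'b' vs 'd' => DIFFER
  Position 4: 'a' vs 'd' => DIFFER
  Position 5: 'd' vs 'd' => same
Positions that differ: 5

5


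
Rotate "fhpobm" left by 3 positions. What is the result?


Input: "fhpobm", rotate left by 3
First 3 characters: "fhp"
Remaining characters: "obm"
Concatenate remaining + first: "obm" + "fhp" = "obmfhp"

obmfhp


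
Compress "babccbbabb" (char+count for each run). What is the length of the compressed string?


Input: babccbbabb
Runs:
  'b' x 1 => "b1"
  'a' x 1 => "a1"
  'b' x 1 => "b1"
  'c' x 2 => "c2"
  'b' x 2 => "b2"
  'a' x 1 => "a1"
  'b' x 2 => "b2"
Compressed: "b1a1b1c2b2a1b2"
Compressed length: 14

14


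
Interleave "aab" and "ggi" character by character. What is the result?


Interleaving "aab" and "ggi":
  Position 0: 'a' from first, 'g' from second => "ag"
  Position 1: 'a' from first, 'g' from second => "ag"
  Position 2: 'b' from first, 'i' from second => "bi"
Result: agagbi

agagbi


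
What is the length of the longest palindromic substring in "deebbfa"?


Input: "deebbfa"
Checking substrings for palindromes:
  [1:3] "ee" (len 2) => palindrome
  [3:5] "bb" (len 2) => palindrome
Longest palindromic substring: "ee" with length 2

2


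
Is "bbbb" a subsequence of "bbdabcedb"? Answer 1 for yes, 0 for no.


Check if "bbbb" is a subsequence of "bbdabcedb"
Greedy scan:
  Position 0 ('b'): matches sub[0] = 'b'
  Position 1 ('b'): matches sub[1] = 'b'
  Position 2 ('d'): no match needed
  Position 3 ('a'): no match needed
  Position 4 ('b'): matches sub[2] = 'b'
  Position 5 ('c'): no match needed
  Position 6 ('e'): no match needed
  Position 7 ('d'): no match needed
  Position 8 ('b'): matches sub[3] = 'b'
All 4 characters matched => is a subsequence

1


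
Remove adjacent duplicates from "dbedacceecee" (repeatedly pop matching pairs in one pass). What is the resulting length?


Input: dbedacceecee
Stack-based adjacent duplicate removal:
  Read 'd': push. Stack: d
  Read 'b': push. Stack: db
  Read 'e': push. Stack: dbe
  Read 'd': push. Stack: dbed
  Read 'a': push. Stack: dbeda
  Read 'c': push. Stack: dbedac
  Read 'c': matches stack top 'c' => pop. Stack: dbeda
  Read 'e': push. Stack: dbedae
  Read 'e': matches stack top 'e' => pop. Stack: dbeda
  Read 'c': push. Stack: dbedac
  Read 'e': push. Stack: dbedace
  Read 'e': matches stack top 'e' => pop. Stack: dbedac
Final stack: "dbedac" (length 6)

6


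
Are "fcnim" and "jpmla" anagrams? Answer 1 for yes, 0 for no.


Strings: "fcnim", "jpmla"
Sorted first:  cfimn
Sorted second: ajlmp
Differ at position 0: 'c' vs 'a' => not anagrams

0


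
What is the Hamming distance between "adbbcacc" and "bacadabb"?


Comparing "adbbcacc" and "bacadabb" position by position:
  Position 0: 'a' vs 'b' => differ
  Position 1: 'd' vs 'a' => differ
  Position 2: 'b' vs 'c' => differ
  Position 3: 'b' vs 'a' => differ
  Position 4: 'c' vs 'd' => differ
  Position 5: 'a' vs 'a' => same
  Position 6: 'c' vs 'b' => differ
  Position 7: 'c' vs 'b' => differ
Total differences (Hamming distance): 7

7


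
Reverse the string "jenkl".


Input: jenkl
Reading characters right to left:
  Position 4: 'l'
  Position 3: 'k'
  Position 2: 'n'
  Position 1: 'e'
  Position 0: 'j'
Reversed: lknej

lknej


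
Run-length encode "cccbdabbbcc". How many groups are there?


Input: cccbdabbbcc
Scanning for consecutive runs:
  Group 1: 'c' x 3 (positions 0-2)
  Group 2: 'b' x 1 (positions 3-3)
  Group 3: 'd' x 1 (positions 4-4)
  Group 4: 'a' x 1 (positions 5-5)
  Group 5: 'b' x 3 (positions 6-8)
  Group 6: 'c' x 2 (positions 9-10)
Total groups: 6

6


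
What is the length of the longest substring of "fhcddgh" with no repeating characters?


Input: "fhcddgh"
Sliding window (track last position of each char):
  Position 0 ('f'): window [0,0] length 1 -- new best
  Position 1 ('h'): window [0,1] length 2 -- new best
  Position 2 ('c'): window [0,2] length 3 -- new best
  Position 3 ('d'): window [0,3] length 4 -- new best
  Position 4 ('d'): repeat (last at 3), move window start to 4
  Position 4 ('d'): window [4,4] length 1
  Position 5 ('g'): window [4,5] length 2
  Position 6 ('h'): window [4,6] length 3
Longest substring with no repeats: "fhcd" with length 4

4


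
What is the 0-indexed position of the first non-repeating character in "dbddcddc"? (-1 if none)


Input: dbddcddc
Character frequencies:
  'b': 1
  'c': 2
  'd': 5
Scanning left to right for freq == 1:
  Position 0 ('d'): freq=5, skip
  Position 1 ('b'): unique! => answer = 1

1


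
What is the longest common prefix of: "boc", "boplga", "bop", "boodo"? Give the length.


Words: boc, boplga, bop, boodo
  Position 0: all 'b' => match
  Position 1: all 'o' => match
  Position 2: ('c', 'p', 'p', 'o') => mismatch, stop
LCP = "bo" (length 2)

2


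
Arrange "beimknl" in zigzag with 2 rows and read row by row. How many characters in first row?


Zigzag "beimknl" into 2 rows:
Placing characters:
  'b' => row 0
  'e' => row 1
  'i' => row 0
  'm' => row 1
  'k' => row 0
  'n' => row 1
  'l' => row 0
Rows:
  Row 0: "bikl"
  Row 1: "emn"
First row length: 4

4


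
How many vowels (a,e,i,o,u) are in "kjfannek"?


Input: kjfannek
Checking each character:
  'k' at position 0: consonant
  'j' at position 1: consonant
  'f' at position 2: consonant
  'a' at position 3: vowel (running total: 1)
  'n' at position 4: consonant
  'n' at position 5: consonant
  'e' at position 6: vowel (running total: 2)
  'k' at position 7: consonant
Total vowels: 2

2


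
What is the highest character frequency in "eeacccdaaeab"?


Input: eeacccdaaeab
Character counts:
  'a': 4
  'b': 1
  'c': 3
  'd': 1
  'e': 3
Maximum frequency: 4

4


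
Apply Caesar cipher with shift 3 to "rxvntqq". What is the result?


Caesar cipher: shift "rxvntqq" by 3
  'r' (pos 17) + 3 = pos 20 = 'u'
  'x' (pos 23) + 3 = pos 0 = 'a'
  'v' (pos 21) + 3 = pos 24 = 'y'
  'n' (pos 13) + 3 = pos 16 = 'q'
  't' (pos 19) + 3 = pos 22 = 'w'
  'q' (pos 16) + 3 = pos 19 = 't'
  'q' (pos 16) + 3 = pos 19 = 't'
Result: uayqwtt

uayqwtt


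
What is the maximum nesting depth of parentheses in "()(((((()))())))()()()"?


Input: "()(((((()))())))()()()"
Tracking depth:
  Position 0 '(': depth becomes 1
  Position 1 ')': depth becomes 0
  Position 2 '(': depth becomes 1
  Position 3 '(': depth becomes 2
  Position 4 '(': depth becomes 3
  Position 5 '(': depth becomes 4
  Position 6 '(': depth becomes 5
  Position 7 '(': depth becomes 6
  Position 8 ')': depth becomes 5
  Position 9 ')': depth becomes 4
  Position 10 ')': depth becomes 3
  Position 11 '(': depth becomes 4
  Position 12 ')': depth becomes 3
  Position 13 ')': depth becomes 2
  Position 14 ')': depth becomes 1
  Position 15 ')': depth becomes 0
  Position 16 '(': depth becomes 1
  Position 17 ')': depth becomes 0
  Position 18 '(': depth becomes 1
  Position 19 ')': depth becomes 0
  Position 20 '(': depth becomes 1
  Position 21 ')': depth becomes 0
Maximum depth reached: 6

6


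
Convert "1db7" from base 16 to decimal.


Input: "1db7" in base 16
Positional expansion:
  Digit '1' (value 1) x 16^3 = 4096
  Digit 'd' (value 13) x 16^2 = 3328
  Digit 'b' (value 11) x 16^1 = 176
  Digit '7' (value 7) x 16^0 = 7
Sum = 7607

7607


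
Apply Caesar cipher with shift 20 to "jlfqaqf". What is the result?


Caesar cipher: shift "jlfqaqf" by 20
  'j' (pos 9) + 20 = pos 3 = 'd'
  'l' (pos 11) + 20 = pos 5 = 'f'
  'f' (pos 5) + 20 = pos 25 = 'z'
  'q' (pos 16) + 20 = pos 10 = 'k'
  'a' (pos 0) + 20 = pos 20 = 'u'
  'q' (pos 16) + 20 = pos 10 = 'k'
  'f' (pos 5) + 20 = pos 25 = 'z'
Result: dfzkukz

dfzkukz


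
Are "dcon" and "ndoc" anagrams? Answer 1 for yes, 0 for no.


Strings: "dcon", "ndoc"
Sorted first:  cdno
Sorted second: cdno
Sorted forms match => anagrams

1


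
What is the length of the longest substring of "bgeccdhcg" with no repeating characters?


Input: "bgeccdhcg"
Sliding window (track last position of each char):
  Position 0 ('b'): window [0,0] length 1 -- new best
  Position 1 ('g'): window [0,1] length 2 -- new best
  Position 2 ('e'): window [0,2] length 3 -- new best
  Position 3 ('c'): window [0,3] length 4 -- new best
  Position 4 ('c'): repeat (last at 3), move window start to 4
  Position 4 ('c'): window [4,4] length 1
  Position 5 ('d'): window [4,5] length 2
  Position 6 ('h'): window [4,6] length 3
  Position 7 ('c'): repeat (last at 4), move window start to 5
  Position 7 ('c'): window [5,7] length 3
  Position 8 ('g'): window [5,8] length 4
Longest substring with no repeats: "bgec" with length 4

4


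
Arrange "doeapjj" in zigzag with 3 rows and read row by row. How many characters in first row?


Zigzag "doeapjj" into 3 rows:
Placing characters:
  'd' => row 0
  'o' => row 1
  'e' => row 2
  'a' => row 1
  'p' => row 0
  'j' => row 1
  'j' => row 2
Rows:
  Row 0: "dp"
  Row 1: "oaj"
  Row 2: "ej"
First row length: 2

2


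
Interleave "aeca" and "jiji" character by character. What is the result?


Interleaving "aeca" and "jiji":
  Position 0: 'a' from first, 'j' from second => "aj"
  Position 1: 'e' from first, 'i' from second => "ei"
  Position 2: 'c' from first, 'j' from second => "cj"
  Position 3: 'a' from first, 'i' from second => "ai"
Result: ajeicjai

ajeicjai


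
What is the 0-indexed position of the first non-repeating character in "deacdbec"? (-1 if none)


Input: deacdbec
Character frequencies:
  'a': 1
  'b': 1
  'c': 2
  'd': 2
  'e': 2
Scanning left to right for freq == 1:
  Position 0 ('d'): freq=2, skip
  Position 1 ('e'): freq=2, skip
  Position 2 ('a'): unique! => answer = 2

2


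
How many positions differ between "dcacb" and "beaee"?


Comparing "dcacb" and "beaee" position by position:
  Position 0: 'd' vs 'b' => DIFFER
  Position 1: 'c' vs 'e' => DIFFER
  Position 2: 'a' vs 'a' => same
  Position 3: 'c' vs 'e' => DIFFER
  Position 4: 'b' vs 'e' => DIFFER
Positions that differ: 4

4


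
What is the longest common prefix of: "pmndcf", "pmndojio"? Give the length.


Words: pmndcf, pmndojio
  Position 0: all 'p' => match
  Position 1: all 'm' => match
  Position 2: all 'n' => match
  Position 3: all 'd' => match
  Position 4: ('c', 'o') => mismatch, stop
LCP = "pmnd" (length 4)

4


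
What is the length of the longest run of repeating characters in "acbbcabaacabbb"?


Input: "acbbcabaacabbb"
Scanning for longest run:
  Position 1 ('c'): new char, reset run to 1
  Position 2 ('b'): new char, reset run to 1
  Position 3 ('b'): continues run of 'b', length=2
  Position 4 ('c'): new char, reset run to 1
  Position 5 ('a'): new char, reset run to 1
  Position 6 ('b'): new char, reset run to 1
  Position 7 ('a'): new char, reset run to 1
  Position 8 ('a'): continues run of 'a', length=2
  Position 9 ('c'): new char, reset run to 1
  Position 10 ('a'): new char, reset run to 1
  Position 11 ('b'): new char, reset run to 1
  Position 12 ('b'): continues run of 'b', length=2
  Position 13 ('b'): continues run of 'b', length=3
Longest run: 'b' with length 3

3


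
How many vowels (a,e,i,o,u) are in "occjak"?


Input: occjak
Checking each character:
  'o' at position 0: vowel (running total: 1)
  'c' at position 1: consonant
  'c' at position 2: consonant
  'j' at position 3: consonant
  'a' at position 4: vowel (running total: 2)
  'k' at position 5: consonant
Total vowels: 2

2


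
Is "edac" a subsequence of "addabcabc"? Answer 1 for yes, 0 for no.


Check if "edac" is a subsequence of "addabcabc"
Greedy scan:
  Position 0 ('a'): no match needed
  Position 1 ('d'): no match needed
  Position 2 ('d'): no match needed
  Position 3 ('a'): no match needed
  Position 4 ('b'): no match needed
  Position 5 ('c'): no match needed
  Position 6 ('a'): no match needed
  Position 7 ('b'): no match needed
  Position 8 ('c'): no match needed
Only matched 0/4 characters => not a subsequence

0


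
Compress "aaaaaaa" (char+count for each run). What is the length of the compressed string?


Input: aaaaaaa
Runs:
  'a' x 7 => "a7"
Compressed: "a7"
Compressed length: 2

2


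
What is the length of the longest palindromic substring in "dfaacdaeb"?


Input: "dfaacdaeb"
Checking substrings for palindromes:
  [2:4] "aa" (len 2) => palindrome
Longest palindromic substring: "aa" with length 2

2


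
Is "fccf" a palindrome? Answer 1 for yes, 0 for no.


Input: fccf
Reversed: fccf
  Compare pos 0 ('f') with pos 3 ('f'): match
  Compare pos 1 ('c') with pos 2 ('c'): match
Result: palindrome

1


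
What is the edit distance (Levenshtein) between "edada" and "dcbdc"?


Computing edit distance: "edada" -> "dcbdc"
DP table:
           d    c    b    d    c
      0    1    2    3    4    5
  e   1    1    2    3    4    5
  d   2    1    2    3    3    4
  a   3    2    2    3    4    4
  d   4    3    3    3    3    4
  a   5    4    4    4    4    4
Edit distance = dp[5][5] = 4

4


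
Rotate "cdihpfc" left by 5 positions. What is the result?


Input: "cdihpfc", rotate left by 5
First 5 characters: "cdihp"
Remaining characters: "fc"
Concatenate remaining + first: "fc" + "cdihp" = "fccdihp"

fccdihp


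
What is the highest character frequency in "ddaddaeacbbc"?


Input: ddaddaeacbbc
Character counts:
  'a': 3
  'b': 2
  'c': 2
  'd': 4
  'e': 1
Maximum frequency: 4

4


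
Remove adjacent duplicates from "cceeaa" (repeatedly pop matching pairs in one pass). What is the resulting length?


Input: cceeaa
Stack-based adjacent duplicate removal:
  Read 'c': push. Stack: c
  Read 'c': matches stack top 'c' => pop. Stack: (empty)
  Read 'e': push. Stack: e
  Read 'e': matches stack top 'e' => pop. Stack: (empty)
  Read 'a': push. Stack: a
  Read 'a': matches stack top 'a' => pop. Stack: (empty)
Final stack: "" (length 0)

0


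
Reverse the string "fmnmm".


Input: fmnmm
Reading characters right to left:
  Position 4: 'm'
  Position 3: 'm'
  Position 2: 'n'
  Position 1: 'm'
  Position 0: 'f'
Reversed: mmnmf

mmnmf


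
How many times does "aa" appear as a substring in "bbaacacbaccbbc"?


Searching for "aa" in "bbaacacbaccbbc"
Scanning each position:
  Position 0: "bb" => no
  Position 1: "ba" => no
  Position 2: "aa" => MATCH
  Position 3: "ac" => no
  Position 4: "ca" => no
  Position 5: "ac" => no
  Position 6: "cb" => no
  Position 7: "ba" => no
  Position 8: "ac" => no
  Position 9: "cc" => no
  Position 10: "cb" => no
  Position 11: "bb" => no
  Position 12: "bc" => no
Total occurrences: 1

1


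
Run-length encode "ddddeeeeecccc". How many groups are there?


Input: ddddeeeeecccc
Scanning for consecutive runs:
  Group 1: 'd' x 4 (positions 0-3)
  Group 2: 'e' x 5 (positions 4-8)
  Group 3: 'c' x 4 (positions 9-12)
Total groups: 3

3


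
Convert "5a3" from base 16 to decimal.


Input: "5a3" in base 16
Positional expansion:
  Digit '5' (value 5) x 16^2 = 1280
  Digit 'a' (value 10) x 16^1 = 160
  Digit '3' (value 3) x 16^0 = 3
Sum = 1443

1443


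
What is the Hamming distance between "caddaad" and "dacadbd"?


Comparing "caddaad" and "dacadbd" position by position:
  Position 0: 'c' vs 'd' => differ
  Position 1: 'a' vs 'a' => same
  Position 2: 'd' vs 'c' => differ
  Position 3: 'd' vs 'a' => differ
  Position 4: 'a' vs 'd' => differ
  Position 5: 'a' vs 'b' => differ
  Position 6: 'd' vs 'd' => same
Total differences (Hamming distance): 5

5


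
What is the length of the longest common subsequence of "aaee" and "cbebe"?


LCS of "aaee" and "cbebe"
DP table:
           c    b    e    b    e
      0    0    0    0    0    0
  a   0    0    0    0    0    0
  a   0    0    0    0    0    0
  e   0    0    0    1    1    1
  e   0    0    0    1    1    2
LCS length = dp[4][5] = 2

2


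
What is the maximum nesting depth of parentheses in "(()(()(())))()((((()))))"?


Input: "(()(()(())))()((((()))))"
Tracking depth:
  Position 0 '(': depth becomes 1
  Position 1 '(': depth becomes 2
  Position 2 ')': depth becomes 1
  Position 3 '(': depth becomes 2
  Position 4 '(': depth becomes 3
  Position 5 ')': depth becomes 2
  Position 6 '(': depth becomes 3
  Position 7 '(': depth becomes 4
  Position 8 ')': depth becomes 3
  Position 9 ')': depth becomes 2
  Position 10 ')': depth becomes 1
  Position 11 ')': depth becomes 0
  Position 12 '(': depth becomes 1
  Position 13 ')': depth becomes 0
  Position 14 '(': depth becomes 1
  Position 15 '(': depth becomes 2
  Position 16 '(': depth becomes 3
  Position 17 '(': depth becomes 4
  Position 18 '(': depth becomes 5
  Position 19 ')': depth becomes 4
  Position 20 ')': depth becomes 3
  Position 21 ')': depth becomes 2
  Position 22 ')': depth becomes 1
  Position 23 ')': depth becomes 0
Maximum depth reached: 5

5


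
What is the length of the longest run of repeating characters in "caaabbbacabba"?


Input: "caaabbbacabba"
Scanning for longest run:
  Position 1 ('a'): new char, reset run to 1
  Position 2 ('a'): continues run of 'a', length=2
  Position 3 ('a'): continues run of 'a', length=3
  Position 4 ('b'): new char, reset run to 1
  Position 5 ('b'): continues run of 'b', length=2
  Position 6 ('b'): continues run of 'b', length=3
  Position 7 ('a'): new char, reset run to 1
  Position 8 ('c'): new char, reset run to 1
  Position 9 ('a'): new char, reset run to 1
  Position 10 ('b'): new char, reset run to 1
  Position 11 ('b'): continues run of 'b', length=2
  Position 12 ('a'): new char, reset run to 1
Longest run: 'a' with length 3

3


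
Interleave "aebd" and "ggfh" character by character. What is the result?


Interleaving "aebd" and "ggfh":
  Position 0: 'a' from first, 'g' from second => "ag"
  Position 1: 'e' from first, 'g' from second => "eg"
  Position 2: 'b' from first, 'f' from second => "bf"
  Position 3: 'd' from first, 'h' from second => "dh"
Result: agegbfdh

agegbfdh


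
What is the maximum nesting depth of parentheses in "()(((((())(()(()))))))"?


Input: "()(((((())(()(()))))))"
Tracking depth:
  Position 0 '(': depth becomes 1
  Position 1 ')': depth becomes 0
  Position 2 '(': depth becomes 1
  Position 3 '(': depth becomes 2
  Position 4 '(': depth becomes 3
  Position 5 '(': depth becomes 4
  Position 6 '(': depth becomes 5
  Position 7 '(': depth becomes 6
  Position 8 ')': depth becomes 5
  Position 9 ')': depth becomes 4
  Position 10 '(': depth becomes 5
  Position 11 '(': depth becomes 6
  Position 12 ')': depth becomes 5
  Position 13 '(': depth becomes 6
  Position 14 '(': depth becomes 7
  Position 15 ')': depth becomes 6
  Position 16 ')': depth becomes 5
  Position 17 ')': depth becomes 4
  Position 18 ')': depth becomes 3
  Position 19 ')': depth becomes 2
  Position 20 ')': depth becomes 1
  Position 21 ')': depth becomes 0
Maximum depth reached: 7

7
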